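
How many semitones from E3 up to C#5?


Reasoning:
Absolute semitone position = octave×12 + chromatic position
E3: 3×12 + 4 = 40
C#5: 5×12 + 1 = 61
Difference = 61 - 40 = 21
= 21 semitones


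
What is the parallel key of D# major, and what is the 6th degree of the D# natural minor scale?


Reasoning:
Parallel keys share the same tonic but differ in mode
D# major → parallel is D# minor
D# natural minor scale: D# E# F# G# A# B C#
= D# minor; 6th degree = B


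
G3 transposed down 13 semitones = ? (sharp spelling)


Solution.
G3: chromatic position 7 in octave 3 → absolute = 3×12 + 7 = 43
Transpose down 13: 43 - 13 = 30
30 = 2×12 + 6 → F# in octave 2
Result = F#2


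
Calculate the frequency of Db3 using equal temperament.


Working:
f = 440 × 2^(n/12) where n = semitones from A4
Db3: -20 semitones from A4
f = 440 × 2^(-20/12)
f = 138.59 Hz


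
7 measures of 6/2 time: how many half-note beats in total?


Step by step:
Time signature 6/2: the bottom number 2 means the half note gets one count
The top number 6 means 6 half-note beats per measure
Total = 6 × 7 measures
= 42 half-note beats


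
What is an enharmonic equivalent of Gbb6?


Solution.
Enharmonic notes sound the same pitch but are spelled with different letter names
Gbb and F name the same pitch class
= F6


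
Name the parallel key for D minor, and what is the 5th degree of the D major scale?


Parallel keys share the same tonic but differ in mode
D minor → parallel is D major
D major scale: D E F# G A B C#
= D major; 5th degree = A


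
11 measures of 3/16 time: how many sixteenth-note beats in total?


Let's work it out.
Time signature 3/16: the bottom number 16 means the sixteenth note gets one count
The top number 3 means 3 sixteenth-note beats per measure
Total = 3 × 11 measures
= 33 sixteenth-note beats


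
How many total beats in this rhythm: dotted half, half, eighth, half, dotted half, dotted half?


Beat values:
  dotted half = 3 beats
  half = 2 beats
  eighth = 0.5 beats
  half = 2 beats
  dotted half = 3 beats
  dotted half = 3 beats
Sum = 3 + 2 + 0.5 + 2 + 3 + 3
= 13.5 beats


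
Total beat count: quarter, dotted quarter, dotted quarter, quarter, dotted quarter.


Let's work it out.
Beat values:
  quarter = 1 beat
  dotted quarter = 1.5 beats
  dotted quarter = 1.5 beats
  quarter = 1 beat
  dotted quarter = 1.5 beats
Sum = 1 + 1.5 + 1.5 + 1 + 1.5
= 6.5 beats


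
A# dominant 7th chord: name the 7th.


Solution.
Dominant 7th chord = root + major 3rd + perfect 5th + minor 7th
Seventh chords stack in thirds, so the letter names are A-C-E-G
Root: A#
Major 3rd above A#: C##
Perfect 5th above A#: E#
Minor 7th above A#: G#
The 7th = G#


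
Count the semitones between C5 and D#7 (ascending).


Absolute semitone position = octave×12 + chromatic position
C5: 5×12 + 0 = 60
D#7: 7×12 + 3 = 87
Difference = 87 - 60 = 27
= 27 semitones


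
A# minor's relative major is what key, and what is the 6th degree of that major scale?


The relative major shares the key signature and is a minor 3rd above the minor tonic
A minor 3rd above A# is C#
→ relative major of A# minor is C# major
C# major scale: C# D# E# F# G# A# B#
= C# major; 6th degree = A#


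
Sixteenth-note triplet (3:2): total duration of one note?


Triplet: 3 notes occupy the space of 2 sixteenth notes
Space = 2 × 1/4 = 1/2 beats
Each triplet note = 1/2 / 3 = 1/6 beats
= 1/6 beats


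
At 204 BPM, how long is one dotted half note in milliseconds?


One quarter-note beat = 60000 / BPM = 60000 / 204 ms
Dotted half note = 3 × quarter note
Duration = 3 × 60000 / 204 = 180000 / 204
= 882.4 ms


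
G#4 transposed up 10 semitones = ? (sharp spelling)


G#4: chromatic position 8 in octave 4 → absolute = 4×12 + 8 = 56
Transpose up 10: 56 + 10 = 66
66 = 5×12 + 6 → F# in octave 5
Result = F#5


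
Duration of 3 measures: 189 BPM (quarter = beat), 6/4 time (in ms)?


Step by step:
Quarter-note beat duration = 60000 / 189 ms
Beats per measure (6/4) = 6
One measure = 6 × 60000 / 189 = 360000 / 189 ms
3 measures = 3 × 360000 / 189 = 1080000 / 189
= 5714.3 ms


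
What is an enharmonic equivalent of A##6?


Reasoning:
Enharmonic notes sound the same pitch but are spelled with different letter names
A## and B name the same pitch class
= B6


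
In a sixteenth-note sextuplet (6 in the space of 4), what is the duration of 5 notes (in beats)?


Solution.
Sextuplet: 6 notes occupy the space of 4 sixteenth notes
Space = 4 × 1/4 = 1 beat
Each sextuplet note = 1 / 6 = 1/6 beats
5 notes = 5 × 1/6 = 5/6
= 5/6 beats


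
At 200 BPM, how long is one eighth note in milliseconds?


Solution.
One quarter-note beat = 60000 / BPM = 60000 / 200 ms
Eighth note = 1/2 × quarter note
Duration = 1/2 × 60000 / 200 = 30000 / 200
= 150.0 ms


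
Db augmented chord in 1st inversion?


Step by step:
Root position: Db F A
1st inversion: move root up an octave
Bass note: F
Notes (bottom to top) = F A Db


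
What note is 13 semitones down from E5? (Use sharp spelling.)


Let's work it out.
E5: chromatic position 4 in octave 5 → absolute = 5×12 + 4 = 64
Transpose down 13: 64 - 13 = 51
51 = 4×12 + 3 → D# in octave 4
Result = D#4


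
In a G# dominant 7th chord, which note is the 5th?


Working:
Dominant 7th chord = root + major 3rd + perfect 5th + minor 7th
Seventh chords stack in thirds, so the letter names are G-B-D-F
Root: G#
Major 3rd above G#: B#
Perfect 5th above G#: D#
Minor 7th above G#: F#
The 5th = D#


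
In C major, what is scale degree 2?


Working:
Major scale pattern: W-W-H-W-W-W-H (2-2-1-2-2-2-1 semitones)
Starting from C:
  C + 2 semitones → D
  D + 2 semitones → E
  E + 1 semitone → F
  F + 2 semitones → G
  G + 2 semitones → A
  A + 2 semitones → B
  B + 1 semitone → C
Scale: C D E F G A B
Degree 2 = D


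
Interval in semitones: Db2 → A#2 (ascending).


Reasoning:
Absolute semitone position = octave×12 + chromatic position
Db2: 2×12 + 1 = 25
A#2: 2×12 + 10 = 34
Difference = 34 - 25 = 9
= 9 semitones


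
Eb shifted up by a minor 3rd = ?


Step by step:
minor 3rd: 3 letter names, 3 semitones
Letter: E + 2 → G
Pitch: Eb + 3 semitones, spelled as a G → Gb
= Gb


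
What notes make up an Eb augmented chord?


Solution.
Augmented triad = root + major 3rd (4 semitones) + augmented 5th (8 semitones)
A triad on Eb stacks thirds, so the chord tones use letter names E-G-B
Root: Eb
Major 3rd above Eb: G
Augmented 5th above Eb: B
Chord = Eb G B


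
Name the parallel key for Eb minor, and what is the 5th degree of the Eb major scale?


Step by step:
Parallel keys share the same tonic but differ in mode
Eb minor → parallel is Eb major
Eb major scale: Eb F G Ab Bb C D
= Eb major; 5th degree = Bb


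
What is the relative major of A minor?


The relative major shares the key signature and is a minor 3rd above the minor tonic
A minor 3rd above A is C
→ relative major of A minor is C major
= C major


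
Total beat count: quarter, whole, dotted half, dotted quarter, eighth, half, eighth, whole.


Let's work it out.
Beat values:
  quarter = 1 beat
  whole = 4 beats
  dotted half = 3 beats
  dotted quarter = 1.5 beats
  eighth = 0.5 beats
  half = 2 beats
  eighth = 0.5 beats
  whole = 4 beats
Sum = 1 + 4 + 3 + 1.5 + 0.5 + 2 + 0.5 + 4
= 16.5 beats


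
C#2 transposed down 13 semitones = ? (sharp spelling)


Solution.
C#2: chromatic position 1 in octave 2 → absolute = 2×12 + 1 = 25
Transpose down 13: 25 - 13 = 12
12 = 1×12 + 0 → C in octave 1
Result = C1


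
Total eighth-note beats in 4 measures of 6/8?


Reasoning:
Time signature 6/8: the bottom number 8 means the eighth note gets one count
The top number 6 means 6 eighth-note beats per measure
Total = 6 × 4 measures
= 24 eighth-note beats


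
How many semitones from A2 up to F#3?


Let's work it out.
Absolute semitone position = octave×12 + chromatic position
A2: 2×12 + 9 = 33
F#3: 3×12 + 6 = 42
Difference = 42 - 33 = 9
= 9 semitones


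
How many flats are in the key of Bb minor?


Step by step:
Flat minor keys: A(0), D(1), G(2), C(3), F(4), Bb(5), Eb(6), Ab(7)
Bb minor has 5 flats
Order of flats: Bb Eb Ab Db Gb Cb Fb → first 5: Bb, Eb, Ab, Db, Gb
= 5 flats


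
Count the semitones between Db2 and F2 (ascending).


Step by step:
Absolute semitone position = octave×12 + chromatic position
Db2: 2×12 + 1 = 25
F2: 2×12 + 5 = 29
Difference = 29 - 25 = 4
= 4 semitones


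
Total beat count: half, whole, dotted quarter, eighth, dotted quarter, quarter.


Beat values:
  half = 2 beats
  whole = 4 beats
  dotted quarter = 1.5 beats
  eighth = 0.5 beats
  dotted quarter = 1.5 beats
  quarter = 1 beat
Sum = 2 + 4 + 1.5 + 0.5 + 1.5 + 1
= 10.5 beats


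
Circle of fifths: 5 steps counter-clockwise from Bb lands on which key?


Each counter-clockwise step moves down a perfect 5th (= up a perfect 4th)
From Bb: Bb → Eb → Ab → Db → F#/Gb → B
= B


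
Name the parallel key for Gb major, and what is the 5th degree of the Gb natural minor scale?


Working:
Parallel keys share the same tonic but differ in mode
Gb major → parallel is Gb minor
Gb natural minor scale: Gb Ab Bbb Cb Db Ebb Fb
= Gb minor; 5th degree = Db


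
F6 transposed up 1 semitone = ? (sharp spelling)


Working:
F6: chromatic position 5 in octave 6 → absolute = 6×12 + 5 = 77
Transpose up 1: 77 + 1 = 78
78 = 6×12 + 6 → F# in octave 6
Result = F#6


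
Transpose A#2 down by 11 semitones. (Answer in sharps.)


Step by step:
A#2: chromatic position 10 in octave 2 → absolute = 2×12 + 10 = 34
Transpose down 11: 34 - 11 = 23
23 = 1×12 + 11 → B in octave 1
Result = B1


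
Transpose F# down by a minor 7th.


Solution.
minor 7th: 7 letter names, 10 semitones
Letter: F - 6 → G
Pitch: F# - 10 semitones, spelled as a G → G#
= G#


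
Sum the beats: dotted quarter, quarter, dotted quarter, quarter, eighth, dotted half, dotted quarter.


Step by step:
Beat values:
  dotted quarter = 1.5 beats
  quarter = 1 beat
  dotted quarter = 1.5 beats
  quarter = 1 beat
  eighth = 0.5 beats
  dotted half = 3 beats
  dotted quarter = 1.5 beats
Sum = 1.5 + 1 + 1.5 + 1 + 0.5 + 3 + 1.5
= 10 beats


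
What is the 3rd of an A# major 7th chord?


Major 7th chord = root + major 3rd + perfect 5th + major 7th
Seventh chords stack in thirds, so the letter names are A-C-E-G
Root: A#
Major 3rd above A#: C##
Perfect 5th above A#: E#
Major 7th above A#: G##
The 3rd = C##


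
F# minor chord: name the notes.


Minor triad = root + minor 3rd (3 semitones) + perfect 5th (7 semitones)
A triad on F# stacks thirds, so the chord tones use letter names F-A-C
Root: F#
Minor 3rd above F#: A
Perfect 5th above F#: C#
Chord = F# A C#


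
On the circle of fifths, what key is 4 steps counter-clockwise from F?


Working:
Each counter-clockwise step moves down a perfect 5th (= up a perfect 4th)
From F: F → Bb → Eb → Ab → Db
= Db


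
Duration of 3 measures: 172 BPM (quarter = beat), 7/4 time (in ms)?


Let's work it out.
Quarter-note beat duration = 60000 / 172 ms
Beats per measure (7/4) = 7
One measure = 7 × 60000 / 172 = 420000 / 172 ms
3 measures = 3 × 420000 / 172 = 1260000 / 172
= 7325.6 ms


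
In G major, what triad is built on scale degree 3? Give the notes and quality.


Let's work it out.
G major scale: G A B C D E F#
Diatonic triad on degree 3 stacks scale notes 3, 5, 7: B D F#
B→D = 3 semitones; B→F# = 7 semitones → minor triad
= B D F# (minor)


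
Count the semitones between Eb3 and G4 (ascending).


Working:
Absolute semitone position = octave×12 + chromatic position
Eb3: 3×12 + 3 = 39
G4: 4×12 + 7 = 55
Difference = 55 - 39 = 16
= 16 semitones


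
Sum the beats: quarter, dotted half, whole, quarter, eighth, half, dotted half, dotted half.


Solution.
Beat values:
  quarter = 1 beat
  dotted half = 3 beats
  whole = 4 beats
  quarter = 1 beat
  eighth = 0.5 beats
  half = 2 beats
  dotted half = 3 beats
  dotted half = 3 beats
Sum = 1 + 3 + 4 + 1 + 0.5 + 2 + 3 + 3
= 17.5 beats


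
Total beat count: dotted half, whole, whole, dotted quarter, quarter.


Beat values:
  dotted half = 3 beats
  whole = 4 beats
  whole = 4 beats
  dotted quarter = 1.5 beats
  quarter = 1 beat
Sum = 3 + 4 + 4 + 1.5 + 1
= 13.5 beats


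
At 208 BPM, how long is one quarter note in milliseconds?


Step by step:
One quarter-note beat = 60000 / BPM = 60000 / 208 ms
Duration = 60000 / 208
= 288.5 ms


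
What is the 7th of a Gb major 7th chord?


Step by step:
Major 7th chord = root + major 3rd + perfect 5th + major 7th
Seventh chords stack in thirds, so the letter names are G-B-D-F
Root: Gb
Major 3rd above Gb: Bb
Perfect 5th above Gb: Db
Major 7th above Gb: F
The 7th = F


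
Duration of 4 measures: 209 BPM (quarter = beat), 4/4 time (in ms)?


Step by step:
Quarter-note beat duration = 60000 / 209 ms
Beats per measure (4/4) = 4
One measure = 4 × 60000 / 209 = 240000 / 209 ms
4 measures = 4 × 240000 / 209 = 960000 / 209
= 4593.3 ms


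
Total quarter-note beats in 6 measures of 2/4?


Working:
Time signature 2/4: the bottom number 4 means the quarter note gets one count
The top number 2 means 2 quarter-note beats per measure
Total = 2 × 6 measures
= 12 quarter-note beats


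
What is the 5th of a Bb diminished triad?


Diminished triad = root + minor 3rd (3 semitones) + diminished 5th (6 semitones)
A triad on Bb stacks thirds, so the chord tones use letter names B-D-F
Root: Bb
Minor 3rd above Bb: Db
Diminished 5th above Bb: Fb
The 5th = Fb


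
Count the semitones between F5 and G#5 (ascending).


Solution.
Absolute semitone position = octave×12 + chromatic position
F5: 5×12 + 5 = 65
G#5: 5×12 + 8 = 68
Difference = 68 - 65 = 3
= 3 semitones


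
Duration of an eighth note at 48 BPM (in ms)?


One quarter-note beat = 60000 / BPM = 60000 / 48 ms
Eighth note = 1/2 × quarter note
Duration = 1/2 × 60000 / 48 = 30000 / 48
= 625.0 ms


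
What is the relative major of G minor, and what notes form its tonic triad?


Solution.
The relative major shares the key signature and is a minor 3rd above the minor tonic
A minor 3rd above G is Bb
→ relative major of G minor is Bb major
Tonic triad of Bb major = root + major 3rd + perfect 5th = Bb D F
= Bb major; triad = Bb D F


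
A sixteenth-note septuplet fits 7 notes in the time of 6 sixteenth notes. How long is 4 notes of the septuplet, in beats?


Septuplet: 7 notes occupy the space of 6 sixteenth notes
Space = 6 × 1/4 = 3/2 beats
Each septuplet note = 3/2 / 7 = 3/14 beats
4 notes = 4 × 3/14 = 6/7
= 6/7 beats


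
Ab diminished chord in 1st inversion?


Reasoning:
Root position: Ab Cb Ebb
1st inversion: move root up an octave
Bass note: Cb
Notes (bottom to top) = Cb Ebb Ab


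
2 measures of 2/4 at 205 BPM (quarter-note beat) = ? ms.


Quarter-note beat duration = 60000 / 205 ms
Beats per measure (2/4) = 2
One measure = 2 × 60000 / 205 = 120000 / 205 ms
2 measures = 2 × 120000 / 205 = 240000 / 205
= 1170.7 ms


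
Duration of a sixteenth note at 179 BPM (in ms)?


Reasoning:
One quarter-note beat = 60000 / BPM = 60000 / 179 ms
Sixteenth note = 1/4 × quarter note
Duration = 1/4 × 60000 / 179 = 15000 / 179
= 83.8 ms


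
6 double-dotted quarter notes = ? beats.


Let's work it out.
Base quarter note = 1 beat
Dot 1 adds half the previous value: +1/2
Dot 2 adds half the previous value: +1/4
One double-dotted quarter = 1 + 1/2 + 1/4 = 7/4
6 of them = 6 × 7/4 = 21/2
= 21/2 beats


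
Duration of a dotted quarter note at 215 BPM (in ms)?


One quarter-note beat = 60000 / BPM = 60000 / 215 ms
Dotted quarter note = 3/2 × quarter note
Duration = 3/2 × 60000 / 215 = 90000 / 215
= 418.6 ms


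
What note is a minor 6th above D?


Step by step:
A 6th spans 6 letter names, so from D we land on B
A minor 6th = 8 semitones above D
Spell B at that pitch: Bb
= Bb


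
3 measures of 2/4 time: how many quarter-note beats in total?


Reasoning:
Time signature 2/4: the bottom number 4 means the quarter note gets one count
The top number 2 means 2 quarter-note beats per measure
Total = 2 × 3 measures
= 6 quarter-note beats


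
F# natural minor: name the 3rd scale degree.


Reasoning:
Natural minor scale pattern: W-H-W-W-H-W-W (2-1-2-2-1-2-2 semitones)
Starting from F#:
  F# + 2 semitones → G#
  G# + 1 semitone → A
  A + 2 semitones → B
  B + 2 semitones → C#
  C# + 1 semitone → D
  D + 2 semitones → E
  E + 2 semitones → F#
Scale: F# G# A B C# D E
Degree 3 = A


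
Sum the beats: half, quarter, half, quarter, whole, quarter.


Reasoning:
Beat values:
  half = 2 beats
  quarter = 1 beat
  half = 2 beats
  quarter = 1 beat
  whole = 4 beats
  quarter = 1 beat
Sum = 2 + 1 + 2 + 1 + 4 + 1
= 11 beats


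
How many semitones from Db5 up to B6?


Reasoning:
Absolute semitone position = octave×12 + chromatic position
Db5: 5×12 + 1 = 61
B6: 6×12 + 11 = 83
Difference = 83 - 61 = 22
= 22 semitones


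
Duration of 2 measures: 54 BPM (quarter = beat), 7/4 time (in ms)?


Reasoning:
Quarter-note beat duration = 60000 / 54 ms
Beats per measure (7/4) = 7
One measure = 7 × 60000 / 54 = 420000 / 54 ms
2 measures = 2 × 420000 / 54 = 840000 / 54
= 15555.6 ms


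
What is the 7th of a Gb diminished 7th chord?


Working:
Diminished 7th chord = root + minor 3rd + diminished 5th + diminished 7th
Seventh chords stack in thirds, so the letter names are G-B-D-F
Root: Gb
Minor 3rd above Gb: Bbb
Diminished 5th above Gb: Dbb
Diminished 7th above Gb: Fbb
The 7th = Fbb


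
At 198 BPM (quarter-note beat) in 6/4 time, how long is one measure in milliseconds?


Quarter-note beat duration = 60000 / 198 ms
Beats per measure (6/4) = 6
One measure = 6 × 60000 / 198 = 360000 / 198 ms
= 1818.2 ms


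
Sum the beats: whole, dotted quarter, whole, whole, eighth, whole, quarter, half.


Let's work it out.
Beat values:
  whole = 4 beats
  dotted quarter = 1.5 beats
  whole = 4 beats
  whole = 4 beats
  eighth = 0.5 beats
  whole = 4 beats
  quarter = 1 beat
  half = 2 beats
Sum = 4 + 1.5 + 4 + 4 + 0.5 + 4 + 1 + 2
= 21 beats


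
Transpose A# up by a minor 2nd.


minor 2nd: 2 letter names, 1 semitones
Letter: A + 1 → B
Pitch: A# + 1 semitones, spelled as a B → B
= B


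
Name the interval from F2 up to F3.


Letter names: F → F spans 8 letter names → an octave
Semitones: F2 → F3 = 12 half-steps
An octave of 12 semitones is a perfect octave
= perfect octave


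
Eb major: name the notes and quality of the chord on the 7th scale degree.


Eb major scale: Eb F G Ab Bb C D
Diatonic triad on degree 7 stacks scale notes 7, 2, 4: D F Ab
D→F = 3 semitones; D→Ab = 6 semitones → diminished triad
= D F Ab (diminished)


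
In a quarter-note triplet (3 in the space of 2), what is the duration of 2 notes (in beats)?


Let's work it out.
Triplet: 3 notes occupy the space of 2 quarter notes
Space = 2 × 1 = 2 beats
Each triplet note = 2 / 3 = 2/3 beats
2 notes = 2 × 2/3 = 4/3
= 4/3 beats


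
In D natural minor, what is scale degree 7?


Solution.
Natural minor scale pattern: W-H-W-W-H-W-W (2-1-2-2-1-2-2 semitones)
Starting from D:
  D + 2 semitones → E
  E + 1 semitone → F
  F + 2 semitones → G
  G + 2 semitones → A
  A + 1 semitone → Bb
  Bb + 2 semitones → C
  C + 2 semitones → D
Scale: D E F G A Bb C
Degree 7 = C


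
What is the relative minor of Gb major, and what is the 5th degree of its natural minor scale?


The relative minor shares the major's key signature and starts on its 6th degree
6th degree = a major 6th above the tonic; a major 6th above Gb is Eb
→ relative minor of Gb major is Eb minor
Eb natural minor scale: Eb F Gb Ab Bb Cb Db
= Eb minor; 5th degree = Bb


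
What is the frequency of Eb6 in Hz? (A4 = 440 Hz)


Working:
f = 440 × 2^(n/12) where n = semitones from A4
Eb6: 18 semitones from A4
f = 440 × 2^(18/12)
f = 1244.51 Hz


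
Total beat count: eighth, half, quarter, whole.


Beat values:
  eighth = 0.5 beats
  half = 2 beats
  quarter = 1 beat
  whole = 4 beats
Sum = 0.5 + 2 + 1 + 4
= 7.5 beats


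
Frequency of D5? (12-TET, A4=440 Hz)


Let's work it out.
f = 440 × 2^(n/12) where n = semitones from A4
D5: 5 semitones from A4
f = 440 × 2^(5/12)
f = 587.33 Hz


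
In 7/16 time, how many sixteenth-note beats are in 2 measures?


Step by step:
Time signature 7/16: the bottom number 16 means the sixteenth note gets one count
The top number 7 means 7 sixteenth-note beats per measure
Total = 7 × 2 measures
= 14 sixteenth-note beats


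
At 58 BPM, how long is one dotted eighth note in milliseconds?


Solution.
One quarter-note beat = 60000 / BPM = 60000 / 58 ms
Dotted eighth note = 3/4 × quarter note
Duration = 3/4 × 60000 / 58 = 45000 / 58
= 775.9 ms


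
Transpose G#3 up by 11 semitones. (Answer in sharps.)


Let's work it out.
G#3: chromatic position 8 in octave 3 → absolute = 3×12 + 8 = 44
Transpose up 11: 44 + 11 = 55
55 = 4×12 + 7 → G in octave 4
Result = G4


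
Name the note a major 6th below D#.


Let's work it out.
A 6th spans 6 letter names, so from D we land on F
A major 6th = 9 semitones below D#
Spell F at that pitch: F#
= F#


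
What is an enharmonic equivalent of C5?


Let's work it out.
Enharmonic notes sound the same pitch but are spelled with different letter names
C and Dbb name the same pitch class
= Dbb5


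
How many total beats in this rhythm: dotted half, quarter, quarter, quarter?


Let's work it out.
Beat values:
  dotted half = 3 beats
  quarter = 1 beat
  quarter = 1 beat
  quarter = 1 beat
Sum = 3 + 1 + 1 + 1
= 6 beats


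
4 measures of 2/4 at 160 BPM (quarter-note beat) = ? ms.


Step by step:
Quarter-note beat duration = 60000 / 160 ms
Beats per measure (2/4) = 2
One measure = 2 × 60000 / 160 = 120000 / 160 ms
4 measures = 4 × 120000 / 160 = 480000 / 160
= 3000.0 ms


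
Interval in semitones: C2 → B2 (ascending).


Working:
Absolute semitone position = octave×12 + chromatic position
C2: 2×12 + 0 = 24
B2: 2×12 + 11 = 35
Difference = 35 - 24 = 11
= 11 semitones


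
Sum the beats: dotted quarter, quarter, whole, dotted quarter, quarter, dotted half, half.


Reasoning:
Beat values:
  dotted quarter = 1.5 beats
  quarter = 1 beat
  whole = 4 beats
  dotted quarter = 1.5 beats
  quarter = 1 beat
  dotted half = 3 beats
  half = 2 beats
Sum = 1.5 + 1 + 4 + 1.5 + 1 + 3 + 2
= 14 beats


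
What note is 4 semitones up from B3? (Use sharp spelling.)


Reasoning:
B3: chromatic position 11 in octave 3 → absolute = 3×12 + 11 = 47
Transpose up 4: 47 + 4 = 51
51 = 4×12 + 3 → D# in octave 4
Result = D#4


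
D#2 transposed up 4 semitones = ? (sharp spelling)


Let's work it out.
D#2: chromatic position 3 in octave 2 → absolute = 2×12 + 3 = 27
Transpose up 4: 27 + 4 = 31
31 = 2×12 + 7 → G in octave 2
Result = G2


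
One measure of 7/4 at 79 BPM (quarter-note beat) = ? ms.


Working:
Quarter-note beat duration = 60000 / 79 ms
Beats per measure (7/4) = 7
One measure = 7 × 60000 / 79 = 420000 / 79 ms
= 5316.5 ms


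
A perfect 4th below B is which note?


Let's work it out.
A 4th spans 4 letter names, so from B we land on F
A perfect 4th = 5 semitones below B
Spell F at that pitch: F#
= F#


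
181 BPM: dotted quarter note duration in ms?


One quarter-note beat = 60000 / BPM = 60000 / 181 ms
Dotted quarter note = 3/2 × quarter note
Duration = 3/2 × 60000 / 181 = 90000 / 181
= 497.2 ms


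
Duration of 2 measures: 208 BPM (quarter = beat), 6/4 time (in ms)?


Quarter-note beat duration = 60000 / 208 ms
Beats per measure (6/4) = 6
One measure = 6 × 60000 / 208 = 360000 / 208 ms
2 measures = 2 × 360000 / 208 = 720000 / 208
= 3461.5 ms


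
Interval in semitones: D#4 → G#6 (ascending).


Absolute semitone position = octave×12 + chromatic position
D#4: 4×12 + 3 = 51
G#6: 6×12 + 8 = 80
Difference = 80 - 51 = 29
= 29 semitones


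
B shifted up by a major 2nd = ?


Step by step:
major 2nd: 2 letter names, 2 semitones
Letter: B + 1 → C
Pitch: B + 2 semitones, spelled as a C → C#
= C#


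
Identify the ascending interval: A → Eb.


Working:
Letter names: A → E spans 5 letter names → a 5th
Semitones: A → Eb = 6 half-steps
A 5th of 6 semitones is a diminished 5th
= diminished 5th


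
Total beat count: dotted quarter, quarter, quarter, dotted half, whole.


Beat values:
  dotted quarter = 1.5 beats
  quarter = 1 beat
  quarter = 1 beat
  dotted half = 3 beats
  whole = 4 beats
Sum = 1.5 + 1 + 1 + 3 + 4
= 10.5 beats


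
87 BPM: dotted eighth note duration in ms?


Solution.
One quarter-note beat = 60000 / BPM = 60000 / 87 ms
Dotted eighth note = 3/4 × quarter note
Duration = 3/4 × 60000 / 87 = 45000 / 87
= 517.2 ms


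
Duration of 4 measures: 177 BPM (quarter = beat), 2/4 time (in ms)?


Let's work it out.
Quarter-note beat duration = 60000 / 177 ms
Beats per measure (2/4) = 2
One measure = 2 × 60000 / 177 = 120000 / 177 ms
4 measures = 4 × 120000 / 177 = 480000 / 177
= 2711.9 ms


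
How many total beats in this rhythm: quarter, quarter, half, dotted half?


Solution.
Beat values:
  quarter = 1 beat
  quarter = 1 beat
  half = 2 beats
  dotted half = 3 beats
Sum = 1 + 1 + 2 + 3
= 7 beats


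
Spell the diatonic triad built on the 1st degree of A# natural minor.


Step by step:
A# natural minor scale: A# B# C# D# E# F# G#
Diatonic triad on degree 1 stacks scale notes 1, 3, 5: A# C# E#
A#→C# = 3 semitones; A#→E# = 7 semitones → minor triad
= A# C# E# (minor)


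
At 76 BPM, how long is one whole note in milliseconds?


Step by step:
One quarter-note beat = 60000 / BPM = 60000 / 76 ms
Whole note = 4 × quarter note
Duration = 4 × 60000 / 76 = 240000 / 76
= 3157.9 ms


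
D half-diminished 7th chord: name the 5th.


Reasoning:
Half-diminished 7th chord = root + minor 3rd + diminished 5th + minor 7th
Seventh chords stack in thirds, so the letter names are D-F-A-C
Root: D
Minor 3rd above D: F
Diminished 5th above D: Ab
Minor 7th above D: C
The 5th = Ab


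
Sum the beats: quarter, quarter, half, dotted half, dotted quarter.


Step by step:
Beat values:
  quarter = 1 beat
  quarter = 1 beat
  half = 2 beats
  dotted half = 3 beats
  dotted quarter = 1.5 beats
Sum = 1 + 1 + 2 + 3 + 1.5
= 8.5 beats


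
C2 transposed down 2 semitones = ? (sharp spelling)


Working:
C2: chromatic position 0 in octave 2 → absolute = 2×12 + 0 = 24
Transpose down 2: 24 - 2 = 22
22 = 1×12 + 10 → A# in octave 1
Result = A#1


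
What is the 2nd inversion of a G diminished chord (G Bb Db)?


Root position: G Bb Db
2nd inversion: move root and 3rd up an octave
Bass note: Db
Notes (bottom to top) = Db G Bb


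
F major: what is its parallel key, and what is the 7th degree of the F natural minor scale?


Working:
Parallel keys share the same tonic but differ in mode
F major → parallel is F minor
F natural minor scale: F G Ab Bb C Db Eb
= F minor; 7th degree = Eb


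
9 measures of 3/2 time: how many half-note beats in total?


Time signature 3/2: the bottom number 2 means the half note gets one count
The top number 3 means 3 half-note beats per measure
Total = 3 × 9 measures
= 27 half-note beats


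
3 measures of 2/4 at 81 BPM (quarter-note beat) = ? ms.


Quarter-note beat duration = 60000 / 81 ms
Beats per measure (2/4) = 2
One measure = 2 × 60000 / 81 = 120000 / 81 ms
3 measures = 3 × 120000 / 81 = 360000 / 81
= 4444.4 ms


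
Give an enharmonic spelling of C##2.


Enharmonic notes sound the same pitch but are spelled with different letter names
C## and D name the same pitch class
= D2


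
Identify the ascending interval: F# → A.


Letter names: F → A spans 3 letter names → a 3rd
Semitones: F# → A = 3 half-steps
A 3rd of 3 semitones is a minor 3rd
= minor 3rd


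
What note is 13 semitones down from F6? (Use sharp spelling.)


Solution.
F6: chromatic position 5 in octave 6 → absolute = 6×12 + 5 = 77
Transpose down 13: 77 - 13 = 64
64 = 5×12 + 4 → E in octave 5
Result = E5


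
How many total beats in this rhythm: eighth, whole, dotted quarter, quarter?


Beat values:
  eighth = 0.5 beats
  whole = 4 beats
  dotted quarter = 1.5 beats
  quarter = 1 beat
Sum = 0.5 + 4 + 1.5 + 1
= 7 beats


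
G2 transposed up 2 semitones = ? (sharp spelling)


Solution.
G2: chromatic position 7 in octave 2 → absolute = 2×12 + 7 = 31
Transpose up 2: 31 + 2 = 33
33 = 2×12 + 9 → A in octave 2
Result = A2


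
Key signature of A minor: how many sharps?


Sharp minor keys follow the circle of fifths: A(0), E(1), B(2), F#(3), C#(4), G#(5), D#(6), A#(7)
A minor has 0 sharps
= 0 sharps


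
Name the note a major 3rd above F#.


A 3rd spans 3 letter names, so from F we land on A
A major 3rd = 4 semitones above F#
Spell A at that pitch: A#
= A#


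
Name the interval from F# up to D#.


Letter names: F → D spans 6 letter names → a 6th
Semitones: F# → D# = 9 half-steps
A 6th of 9 semitones is a major 6th
= major 6th


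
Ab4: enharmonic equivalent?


Step by step:
Enharmonic notes sound the same pitch but are spelled with different letter names
Ab and G# name the same pitch class
= G#4


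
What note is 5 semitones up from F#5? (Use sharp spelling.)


Let's work it out.
F#5: chromatic position 6 in octave 5 → absolute = 5×12 + 6 = 66
Transpose up 5: 66 + 5 = 71
71 = 5×12 + 11 → B in octave 5
Result = B5


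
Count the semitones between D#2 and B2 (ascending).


Absolute semitone position = octave×12 + chromatic position
D#2: 2×12 + 3 = 27
B2: 2×12 + 11 = 35
Difference = 35 - 27 = 8
= 8 semitones


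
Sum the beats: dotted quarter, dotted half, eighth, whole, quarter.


Let's work it out.
Beat values:
  dotted quarter = 1.5 beats
  dotted half = 3 beats
  eighth = 0.5 beats
  whole = 4 beats
  quarter = 1 beat
Sum = 1.5 + 3 + 0.5 + 4 + 1
= 10 beats


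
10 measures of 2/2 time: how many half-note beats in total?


Reasoning:
Time signature 2/2: the bottom number 2 means the half note gets one count
The top number 2 means 2 half-note beats per measure
Total = 2 × 10 measures
= 20 half-note beats


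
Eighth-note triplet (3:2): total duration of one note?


Step by step:
Triplet: 3 notes occupy the space of 2 eighth notes
Space = 2 × 1/2 = 1 beat
Each triplet note = 1 / 3 = 1/3 beats
= 1/3 beats


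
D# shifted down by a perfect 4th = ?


Working:
perfect 4th: 4 letter names, 5 semitones
Letter: D - 3 → A
Pitch: D# - 5 semitones, spelled as an A → A#
= A#


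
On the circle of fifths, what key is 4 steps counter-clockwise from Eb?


Working:
Each counter-clockwise step moves down a perfect 5th (= up a perfect 4th)
From Eb: Eb → Ab → Db → F#/Gb → B
= B


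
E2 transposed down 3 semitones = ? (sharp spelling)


Reasoning:
E2: chromatic position 4 in octave 2 → absolute = 2×12 + 4 = 28
Transpose down 3: 28 - 3 = 25
25 = 2×12 + 1 → C# in octave 2
Result = C#2


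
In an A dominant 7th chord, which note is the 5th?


Dominant 7th chord = root + major 3rd + perfect 5th + minor 7th
Seventh chords stack in thirds, so the letter names are A-C-E-G
Root: A
Major 3rd above A: C#
Perfect 5th above A: E
Minor 7th above A: G
The 5th = E


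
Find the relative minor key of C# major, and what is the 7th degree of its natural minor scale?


Solution.
The relative minor shares the major's key signature and starts on its 6th degree
6th degree = a major 6th above the tonic; a major 6th above C# is A#
→ relative minor of C# major is A# minor
A# natural minor scale: A# B# C# D# E# F# G#
= A# minor; 7th degree = G#


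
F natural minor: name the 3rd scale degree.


Natural minor scale pattern: W-H-W-W-H-W-W (2-1-2-2-1-2-2 semitones)
Starting from F:
  F + 2 semitones → G
  G + 1 semitone → Ab
  Ab + 2 semitones → Bb
  Bb + 2 semitones → C
  C + 1 semitone → Db
  Db + 2 semitones → Eb
  Eb + 2 semitones → F
Scale: F G Ab Bb C Db Eb
Degree 3 = Ab


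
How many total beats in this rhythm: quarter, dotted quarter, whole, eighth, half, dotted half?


Working:
Beat values:
  quarter = 1 beat
  dotted quarter = 1.5 beats
  whole = 4 beats
  eighth = 0.5 beats
  half = 2 beats
  dotted half = 3 beats
Sum = 1 + 1.5 + 4 + 0.5 + 2 + 3
= 12 beats


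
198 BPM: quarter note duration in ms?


One quarter-note beat = 60000 / BPM = 60000 / 198 ms
Duration = 60000 / 198
= 303.0 ms


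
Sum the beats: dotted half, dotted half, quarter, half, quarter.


Solution.
Beat values:
  dotted half = 3 beats
  dotted half = 3 beats
  quarter = 1 beat
  half = 2 beats
  quarter = 1 beat
Sum = 3 + 3 + 1 + 2 + 1
= 10 beats


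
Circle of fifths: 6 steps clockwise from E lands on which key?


Each clockwise step on the circle of fifths moves up a perfect 5th
From E: E → B → F#/Gb → Db → Ab → Eb → Bb
= Bb


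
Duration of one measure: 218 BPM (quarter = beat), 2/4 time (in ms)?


Step by step:
Quarter-note beat duration = 60000 / 218 ms
Beats per measure (2/4) = 2
One measure = 2 × 60000 / 218 = 120000 / 218 ms
= 550.5 ms


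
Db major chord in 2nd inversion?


Root position: Db F Ab
2nd inversion: move root and 3rd up an octave
Bass note: Ab
Notes (bottom to top) = Ab Db F


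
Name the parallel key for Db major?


Let's work it out.
Parallel keys share the same tonic but differ in mode
Db major → parallel is Db minor
= Db minor


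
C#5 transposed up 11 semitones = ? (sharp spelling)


Solution.
C#5: chromatic position 1 in octave 5 → absolute = 5×12 + 1 = 61
Transpose up 11: 61 + 11 = 72
72 = 6×12 + 0 → C in octave 6
Result = C6


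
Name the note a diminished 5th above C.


A 5th spans 5 letter names, so from C we land on G
A diminished 5th = 6 semitones above C
Spell G at that pitch: Gb
= Gb


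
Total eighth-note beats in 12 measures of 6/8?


Solution.
Time signature 6/8: the bottom number 8 means the eighth note gets one count
The top number 6 means 6 eighth-note beats per measure
Total = 6 × 12 measures
= 72 eighth-note beats


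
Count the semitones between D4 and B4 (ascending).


Reasoning:
Absolute semitone position = octave×12 + chromatic position
D4: 4×12 + 2 = 50
B4: 4×12 + 11 = 59
Difference = 59 - 50 = 9
= 9 semitones


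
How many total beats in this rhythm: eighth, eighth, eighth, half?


Beat values:
  eighth = 0.5 beats
  eighth = 0.5 beats
  eighth = 0.5 beats
  half = 2 beats
Sum = 0.5 + 0.5 + 0.5 + 2
= 3.5 beats


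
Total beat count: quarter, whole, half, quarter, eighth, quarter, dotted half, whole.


Step by step:
Beat values:
  quarter = 1 beat
  whole = 4 beats
  half = 2 beats
  quarter = 1 beat
  eighth = 0.5 beats
  quarter = 1 beat
  dotted half = 3 beats
  whole = 4 beats
Sum = 1 + 4 + 2 + 1 + 0.5 + 1 + 3 + 4
= 16.5 beats


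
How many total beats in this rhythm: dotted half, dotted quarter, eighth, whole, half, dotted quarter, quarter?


Beat values:
  dotted half = 3 beats
  dotted quarter = 1.5 beats
  eighth = 0.5 beats
  whole = 4 beats
  half = 2 beats
  dotted quarter = 1.5 beats
  quarter = 1 beat
Sum = 3 + 1.5 + 0.5 + 4 + 2 + 1.5 + 1
= 13.5 beats


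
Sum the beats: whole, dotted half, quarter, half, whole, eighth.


Let's work it out.
Beat values:
  whole = 4 beats
  dotted half = 3 beats
  quarter = 1 beat
  half = 2 beats
  whole = 4 beats
  eighth = 0.5 beats
Sum = 4 + 3 + 1 + 2 + 4 + 0.5
= 14.5 beats


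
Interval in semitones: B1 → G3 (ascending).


Step by step:
Absolute semitone position = octave×12 + chromatic position
B1: 1×12 + 11 = 23
G3: 3×12 + 7 = 43
Difference = 43 - 23 = 20
= 20 semitones


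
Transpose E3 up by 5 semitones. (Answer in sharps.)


Let's work it out.
E3: chromatic position 4 in octave 3 → absolute = 3×12 + 4 = 40
Transpose up 5: 40 + 5 = 45
45 = 3×12 + 9 → A in octave 3
Result = A3


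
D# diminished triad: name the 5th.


Solution.
Diminished triad = root + minor 3rd (3 semitones) + diminished 5th (6 semitones)
A triad on D# stacks thirds, so the chord tones use letter names D-F-A
Root: D#
Minor 3rd above D#: F#
Diminished 5th above D#: A
The 5th = A


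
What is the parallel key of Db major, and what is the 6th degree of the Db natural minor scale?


Step by step:
Parallel keys share the same tonic but differ in mode
Db major → parallel is Db minor
Db natural minor scale: Db Eb Fb Gb Ab Bbb Cb
= Db minor; 6th degree = Bbb


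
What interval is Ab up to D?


Letter names: A → D spans 4 letter names → a 4th
Semitones: Ab → D = 6 half-steps
A 4th of 6 semitones is an augmented 4th
= augmented 4th


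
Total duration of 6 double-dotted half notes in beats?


Base half note = 2 beats
Dot 1 adds half the previous value: +1
Dot 2 adds half the previous value: +1/2
One double-dotted half = 2 + 1 + 1/2 = 7/2
6 of them = 6 × 7/2 = 21
= 21 beats


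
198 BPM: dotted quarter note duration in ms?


Solution.
One quarter-note beat = 60000 / BPM = 60000 / 198 ms
Dotted quarter note = 3/2 × quarter note
Duration = 3/2 × 60000 / 198 = 90000 / 198
= 454.5 ms


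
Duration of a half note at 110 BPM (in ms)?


One quarter-note beat = 60000 / BPM = 60000 / 110 ms
Half note = 2 × quarter note
Duration = 2 × 60000 / 110 = 120000 / 110
= 1090.9 ms


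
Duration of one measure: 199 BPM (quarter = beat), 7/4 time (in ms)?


Let's work it out.
Quarter-note beat duration = 60000 / 199 ms
Beats per measure (7/4) = 7
One measure = 7 × 60000 / 199 = 420000 / 199 ms
= 2110.6 ms


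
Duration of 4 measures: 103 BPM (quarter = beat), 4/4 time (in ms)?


Quarter-note beat duration = 60000 / 103 ms
Beats per measure (4/4) = 4
One measure = 4 × 60000 / 103 = 240000 / 103 ms
4 measures = 4 × 240000 / 103 = 960000 / 103
= 9320.4 ms


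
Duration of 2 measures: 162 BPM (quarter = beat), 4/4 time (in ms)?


Reasoning:
Quarter-note beat duration = 60000 / 162 ms
Beats per measure (4/4) = 4
One measure = 4 × 60000 / 162 = 240000 / 162 ms
2 measures = 2 × 240000 / 162 = 480000 / 162
= 2963.0 ms


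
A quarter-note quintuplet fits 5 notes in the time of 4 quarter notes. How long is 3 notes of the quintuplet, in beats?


Reasoning:
Quintuplet: 5 notes occupy the space of 4 quarter notes
Space = 4 × 1 = 4 beats
Each quintuplet note = 4 / 5 = 4/5 beats
3 notes = 3 × 4/5 = 12/5
= 12/5 beats


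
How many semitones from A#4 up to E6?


Solution.
Absolute semitone position = octave×12 + chromatic position
A#4: 4×12 + 10 = 58
E6: 6×12 + 4 = 76
Difference = 76 - 58 = 18
= 18 semitones


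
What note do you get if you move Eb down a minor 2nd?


minor 2nd: 2 letter names, 1 semitones
Letter: E - 1 → D
Pitch: Eb - 1 semitones, spelled as a D → D
= D


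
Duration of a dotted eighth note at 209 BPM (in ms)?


Step by step:
One quarter-note beat = 60000 / BPM = 60000 / 209 ms
Dotted eighth note = 3/4 × quarter note
Duration = 3/4 × 60000 / 209 = 45000 / 209
= 215.3 ms


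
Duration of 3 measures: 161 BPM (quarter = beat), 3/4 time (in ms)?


Quarter-note beat duration = 60000 / 161 ms
Beats per measure (3/4) = 3
One measure = 3 × 60000 / 161 = 180000 / 161 ms
3 measures = 3 × 180000 / 161 = 540000 / 161
= 3354.0 ms


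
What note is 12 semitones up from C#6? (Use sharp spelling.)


Step by step:
C#6: chromatic position 1 in octave 6 → absolute = 6×12 + 1 = 73
Transpose up 12: 73 + 12 = 85
85 = 7×12 + 1 → C# in octave 7
Result = C#7


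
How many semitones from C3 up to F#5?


Absolute semitone position = octave×12 + chromatic position
C3: 3×12 + 0 = 36
F#5: 5×12 + 6 = 66
Difference = 66 - 36 = 30
= 30 semitones
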